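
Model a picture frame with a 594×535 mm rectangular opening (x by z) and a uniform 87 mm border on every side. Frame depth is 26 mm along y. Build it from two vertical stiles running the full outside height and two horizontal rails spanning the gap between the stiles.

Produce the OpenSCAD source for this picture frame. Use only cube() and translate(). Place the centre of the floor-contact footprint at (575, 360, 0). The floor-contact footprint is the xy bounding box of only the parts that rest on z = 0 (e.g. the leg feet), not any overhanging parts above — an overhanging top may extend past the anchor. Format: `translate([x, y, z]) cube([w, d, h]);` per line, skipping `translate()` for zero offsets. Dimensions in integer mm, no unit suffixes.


translate([191, 347, 0]) cube([87, 26, 709]);
translate([872, 347, 0]) cube([87, 26, 709]);
translate([278, 347, 0]) cube([594, 26, 87]);
translate([278, 347, 622]) cube([594, 26, 87]);


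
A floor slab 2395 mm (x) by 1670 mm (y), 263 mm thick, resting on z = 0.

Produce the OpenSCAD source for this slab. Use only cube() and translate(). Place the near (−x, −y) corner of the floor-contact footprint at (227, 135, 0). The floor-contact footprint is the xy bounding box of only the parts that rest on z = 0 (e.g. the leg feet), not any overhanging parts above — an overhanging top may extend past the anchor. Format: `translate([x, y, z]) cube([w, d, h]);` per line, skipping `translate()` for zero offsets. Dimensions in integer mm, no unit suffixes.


translate([227, 135, 0]) cube([2395, 1670, 263]);


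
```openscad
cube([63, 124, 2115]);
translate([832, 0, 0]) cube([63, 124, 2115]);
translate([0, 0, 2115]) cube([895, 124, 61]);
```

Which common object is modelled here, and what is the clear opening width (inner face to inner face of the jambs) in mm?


A door frame. The clear opening width is 769 mm.

Two 2115 mm tall posts with a header on top — a door frame. The left jamb is 63 mm wide at x = 0; the right jamb starts at x = 832. The clear opening is 832 − 63 = 769 mm.


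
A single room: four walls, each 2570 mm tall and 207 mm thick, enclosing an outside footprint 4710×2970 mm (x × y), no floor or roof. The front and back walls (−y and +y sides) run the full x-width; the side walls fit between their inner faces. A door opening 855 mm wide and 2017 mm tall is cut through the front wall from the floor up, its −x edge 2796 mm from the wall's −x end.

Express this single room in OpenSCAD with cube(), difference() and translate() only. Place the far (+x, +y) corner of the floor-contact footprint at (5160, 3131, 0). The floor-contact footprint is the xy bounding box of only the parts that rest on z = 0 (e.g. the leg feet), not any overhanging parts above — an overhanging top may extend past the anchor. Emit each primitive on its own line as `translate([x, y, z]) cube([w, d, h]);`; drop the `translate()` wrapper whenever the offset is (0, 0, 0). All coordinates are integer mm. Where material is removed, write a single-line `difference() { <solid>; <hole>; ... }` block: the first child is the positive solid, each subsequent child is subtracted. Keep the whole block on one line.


difference() { translate([450, 161, 0]) cube([4710, 207, 2570]); translate([3246, 161, 0]) cube([855, 207, 2017]); }
translate([450, 2924, 0]) cube([4710, 207, 2570]);
translate([450, 368, 0]) cube([207, 2556, 2570]);
translate([4953, 368, 0]) cube([207, 2556, 2570]);


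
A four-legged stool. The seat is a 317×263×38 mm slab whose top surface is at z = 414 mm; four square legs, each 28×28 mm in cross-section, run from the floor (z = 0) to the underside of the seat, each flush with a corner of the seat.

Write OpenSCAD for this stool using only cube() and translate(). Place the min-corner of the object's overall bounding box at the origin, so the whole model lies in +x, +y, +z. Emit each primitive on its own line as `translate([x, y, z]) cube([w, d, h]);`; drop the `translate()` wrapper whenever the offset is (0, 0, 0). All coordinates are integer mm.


// leg_h = 414 - 38 = 376
translate([0, 0, 376]) cube([317, 263, 38]);
cube([28, 28, 376]);
translate([289, 0, 0]) cube([28, 28, 376]);
translate([0, 235, 0]) cube([28, 28, 376]);
translate([289, 235, 0]) cube([28, 28, 376]);


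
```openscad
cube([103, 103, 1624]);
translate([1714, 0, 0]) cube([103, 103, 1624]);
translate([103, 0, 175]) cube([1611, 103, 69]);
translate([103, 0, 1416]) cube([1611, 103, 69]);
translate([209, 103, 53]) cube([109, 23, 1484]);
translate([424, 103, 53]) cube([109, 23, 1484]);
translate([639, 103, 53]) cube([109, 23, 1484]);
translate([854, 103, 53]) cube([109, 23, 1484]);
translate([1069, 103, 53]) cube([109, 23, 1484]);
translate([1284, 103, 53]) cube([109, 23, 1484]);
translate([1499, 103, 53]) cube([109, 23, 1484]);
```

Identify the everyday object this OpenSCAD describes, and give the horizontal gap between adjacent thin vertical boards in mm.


A fence section. The picket gap is 106 mm.

Two posts, two rails, 7 pickets — a fence section. Span 1611 mm holds 7 pickets of 109 mm with 8 equal gaps: ⌊(1611 − 7·109) / 8⌋ = 106 mm.


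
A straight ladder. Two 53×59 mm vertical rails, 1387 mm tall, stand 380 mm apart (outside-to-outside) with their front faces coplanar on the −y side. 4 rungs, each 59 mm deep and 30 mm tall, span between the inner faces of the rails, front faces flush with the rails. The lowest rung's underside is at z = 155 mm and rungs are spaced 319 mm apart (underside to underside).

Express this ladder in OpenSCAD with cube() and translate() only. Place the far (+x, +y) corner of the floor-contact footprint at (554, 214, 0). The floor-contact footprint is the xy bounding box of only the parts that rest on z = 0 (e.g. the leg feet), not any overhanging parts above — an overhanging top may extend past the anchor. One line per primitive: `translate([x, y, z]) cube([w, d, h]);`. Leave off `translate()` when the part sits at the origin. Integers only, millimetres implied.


// rung span = 380 - 2*53 = 274
// rung[k] z = 155 + k*319
translate([174, 155, 0]) cube([53, 59, 1387]);
translate([501, 155, 0]) cube([53, 59, 1387]);
translate([227, 155, 155]) cube([274, 59, 30]);
translate([227, 155, 474]) cube([274, 59, 30]);
translate([227, 155, 793]) cube([274, 59, 30]);
translate([227, 155, 1112]) cube([274, 59, 30]);


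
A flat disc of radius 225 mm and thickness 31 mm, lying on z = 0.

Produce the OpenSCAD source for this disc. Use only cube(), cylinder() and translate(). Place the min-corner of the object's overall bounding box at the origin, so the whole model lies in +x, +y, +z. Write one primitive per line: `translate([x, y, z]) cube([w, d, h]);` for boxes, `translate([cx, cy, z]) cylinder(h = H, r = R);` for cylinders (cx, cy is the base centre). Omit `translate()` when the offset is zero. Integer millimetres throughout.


translate([225, 225, 0]) cylinder(h = 31, r = 225);


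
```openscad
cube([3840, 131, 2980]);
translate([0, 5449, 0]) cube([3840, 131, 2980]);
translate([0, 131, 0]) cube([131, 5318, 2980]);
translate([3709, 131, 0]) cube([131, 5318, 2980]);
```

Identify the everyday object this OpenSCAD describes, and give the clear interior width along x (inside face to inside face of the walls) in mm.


A house (or room) frame. The interior width is 3578 mm.

Four 2980 mm walls enclosing a rectangle with no floor or roof — a room or house frame. Outside width is 3840 mm and wall thickness is 131 mm, so the interior width is 3840 − 2 × 131 = 3578 mm.


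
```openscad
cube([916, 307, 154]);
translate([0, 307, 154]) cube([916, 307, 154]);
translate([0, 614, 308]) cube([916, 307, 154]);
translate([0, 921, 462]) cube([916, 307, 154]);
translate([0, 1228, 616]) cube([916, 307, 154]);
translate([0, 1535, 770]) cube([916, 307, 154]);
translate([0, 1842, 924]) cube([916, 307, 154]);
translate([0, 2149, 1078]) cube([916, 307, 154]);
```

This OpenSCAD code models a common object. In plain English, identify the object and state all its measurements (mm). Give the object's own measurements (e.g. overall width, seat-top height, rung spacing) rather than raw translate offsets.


A straight staircase of 8 solid steps. Each step is 916 mm wide (x), 307 mm deep (y, the going) and 154 mm tall (the rise). The first step rests on the floor; each subsequent step sits one going further in +y and one rise higher in +z, directly behind and above the previous step with no overlap.


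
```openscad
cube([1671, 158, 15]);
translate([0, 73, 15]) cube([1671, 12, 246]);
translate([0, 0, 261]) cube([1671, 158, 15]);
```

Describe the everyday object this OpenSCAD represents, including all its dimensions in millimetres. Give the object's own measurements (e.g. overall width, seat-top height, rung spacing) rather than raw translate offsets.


An I-beam lying along x, 1671 mm long. Overall section height 276 mm. Two flanges 158 mm wide (y) and 15 mm thick, one on the floor and one at the top; a web 12 mm thick runs between them, centred on the flange width.


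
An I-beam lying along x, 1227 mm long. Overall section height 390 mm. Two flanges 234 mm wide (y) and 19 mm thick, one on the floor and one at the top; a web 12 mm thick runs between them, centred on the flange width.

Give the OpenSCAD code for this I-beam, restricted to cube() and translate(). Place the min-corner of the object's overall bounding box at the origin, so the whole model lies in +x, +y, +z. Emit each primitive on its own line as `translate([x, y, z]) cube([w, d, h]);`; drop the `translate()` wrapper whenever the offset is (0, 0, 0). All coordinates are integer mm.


cube([1227, 234, 19]);
translate([0, 111, 19]) cube([1227, 12, 352]);
translate([0, 0, 371]) cube([1227, 234, 19]);


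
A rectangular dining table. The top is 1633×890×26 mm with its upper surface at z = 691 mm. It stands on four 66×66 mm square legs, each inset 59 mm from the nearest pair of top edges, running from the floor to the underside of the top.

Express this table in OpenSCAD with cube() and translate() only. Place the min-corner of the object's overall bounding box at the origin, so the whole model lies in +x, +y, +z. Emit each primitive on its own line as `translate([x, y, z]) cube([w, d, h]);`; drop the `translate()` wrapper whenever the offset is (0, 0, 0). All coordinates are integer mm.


translate([0, 0, 665]) cube([1633, 890, 26]);
translate([59, 59, 0]) cube([66, 66, 665]);
translate([1508, 59, 0]) cube([66, 66, 665]);
translate([59, 765, 0]) cube([66, 66, 665]);
translate([1508, 765, 0]) cube([66, 66, 665]);


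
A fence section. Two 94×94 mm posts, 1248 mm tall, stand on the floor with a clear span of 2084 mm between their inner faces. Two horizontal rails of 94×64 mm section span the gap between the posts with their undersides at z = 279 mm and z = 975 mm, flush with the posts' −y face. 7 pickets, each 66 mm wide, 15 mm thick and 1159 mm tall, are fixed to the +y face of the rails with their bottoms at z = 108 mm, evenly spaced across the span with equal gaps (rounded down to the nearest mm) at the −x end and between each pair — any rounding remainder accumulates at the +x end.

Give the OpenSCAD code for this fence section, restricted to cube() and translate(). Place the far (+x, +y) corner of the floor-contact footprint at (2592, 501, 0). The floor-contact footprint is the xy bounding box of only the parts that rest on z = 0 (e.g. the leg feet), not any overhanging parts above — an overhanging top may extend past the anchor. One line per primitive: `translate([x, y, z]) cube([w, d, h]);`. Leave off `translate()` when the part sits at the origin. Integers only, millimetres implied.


translate([320, 407, 0]) cube([94, 94, 1248]);
translate([2498, 407, 0]) cube([94, 94, 1248]);
translate([414, 407, 279]) cube([2084, 94, 64]);
translate([414, 407, 975]) cube([2084, 94, 64]);
translate([616, 501, 108]) cube([66, 15, 1159]);
translate([884, 501, 108]) cube([66, 15, 1159]);
translate([1152, 501, 108]) cube([66, 15, 1159]);
translate([1420, 501, 108]) cube([66, 15, 1159]);
translate([1688, 501, 108]) cube([66, 15, 1159]);
translate([1956, 501, 108]) cube([66, 15, 1159]);
translate([2224, 501, 108]) cube([66, 15, 1159]);


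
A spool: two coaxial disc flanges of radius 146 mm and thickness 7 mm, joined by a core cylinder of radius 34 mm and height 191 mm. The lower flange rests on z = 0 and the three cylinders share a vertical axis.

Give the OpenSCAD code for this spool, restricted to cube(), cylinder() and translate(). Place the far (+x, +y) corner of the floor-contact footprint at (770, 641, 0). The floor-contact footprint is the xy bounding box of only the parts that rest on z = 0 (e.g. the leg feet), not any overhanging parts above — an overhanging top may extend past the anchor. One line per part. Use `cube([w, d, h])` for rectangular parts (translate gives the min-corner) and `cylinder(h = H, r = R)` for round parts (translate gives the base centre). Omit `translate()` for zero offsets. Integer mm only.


translate([624, 495, 0]) cylinder(h = 7, r = 146);
translate([624, 495, 7]) cylinder(h = 191, r = 34);
translate([624, 495, 198]) cylinder(h = 7, r = 146);


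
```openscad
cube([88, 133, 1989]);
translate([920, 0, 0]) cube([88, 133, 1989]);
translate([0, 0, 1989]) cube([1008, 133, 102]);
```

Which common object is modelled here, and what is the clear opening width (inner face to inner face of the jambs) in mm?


A door frame. The clear opening width is 832 mm.

Two 1989 mm tall posts with a header on top — a door frame. The left jamb is 88 mm wide at x = 0; the right jamb starts at x = 920. The clear opening is 920 − 88 = 832 mm.


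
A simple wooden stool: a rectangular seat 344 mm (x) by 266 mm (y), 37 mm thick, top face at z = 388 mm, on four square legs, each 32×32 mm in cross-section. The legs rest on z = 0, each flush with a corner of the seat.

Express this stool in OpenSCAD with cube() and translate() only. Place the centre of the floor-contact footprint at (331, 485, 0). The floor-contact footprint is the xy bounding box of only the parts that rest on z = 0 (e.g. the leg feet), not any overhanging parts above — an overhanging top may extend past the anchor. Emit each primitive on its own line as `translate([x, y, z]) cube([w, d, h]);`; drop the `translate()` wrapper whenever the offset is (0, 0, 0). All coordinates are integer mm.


translate([159, 352, 351]) cube([344, 266, 37]);
translate([159, 352, 0]) cube([32, 32, 351]);
translate([471, 352, 0]) cube([32, 32, 351]);
translate([159, 586, 0]) cube([32, 32, 351]);
translate([471, 586, 0]) cube([32, 32, 351]);


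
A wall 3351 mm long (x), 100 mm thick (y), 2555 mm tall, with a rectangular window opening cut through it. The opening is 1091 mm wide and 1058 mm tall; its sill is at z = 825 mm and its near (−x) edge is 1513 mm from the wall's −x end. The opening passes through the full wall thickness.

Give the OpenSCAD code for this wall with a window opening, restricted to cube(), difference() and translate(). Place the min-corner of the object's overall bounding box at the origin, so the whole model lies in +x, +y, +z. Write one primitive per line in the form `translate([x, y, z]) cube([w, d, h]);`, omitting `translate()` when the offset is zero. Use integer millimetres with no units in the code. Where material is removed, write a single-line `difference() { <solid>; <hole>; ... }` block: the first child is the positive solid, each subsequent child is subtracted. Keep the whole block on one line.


difference() { cube([3351, 100, 2555]); translate([1513, 0, 825]) cube([1091, 100, 1058]); }


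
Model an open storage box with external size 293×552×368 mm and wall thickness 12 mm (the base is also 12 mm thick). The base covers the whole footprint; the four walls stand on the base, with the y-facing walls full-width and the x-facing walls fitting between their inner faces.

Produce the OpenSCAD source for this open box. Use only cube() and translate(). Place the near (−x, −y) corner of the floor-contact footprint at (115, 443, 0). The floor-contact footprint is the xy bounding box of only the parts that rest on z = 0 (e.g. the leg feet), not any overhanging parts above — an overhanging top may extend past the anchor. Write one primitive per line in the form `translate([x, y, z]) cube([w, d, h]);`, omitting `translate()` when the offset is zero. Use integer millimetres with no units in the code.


translate([115, 443, 0]) cube([293, 552, 12]);
translate([115, 443, 12]) cube([293, 12, 356]);
translate([115, 983, 12]) cube([293, 12, 356]);
translate([115, 455, 12]) cube([12, 528, 356]);
translate([396, 455, 12]) cube([12, 528, 356]);


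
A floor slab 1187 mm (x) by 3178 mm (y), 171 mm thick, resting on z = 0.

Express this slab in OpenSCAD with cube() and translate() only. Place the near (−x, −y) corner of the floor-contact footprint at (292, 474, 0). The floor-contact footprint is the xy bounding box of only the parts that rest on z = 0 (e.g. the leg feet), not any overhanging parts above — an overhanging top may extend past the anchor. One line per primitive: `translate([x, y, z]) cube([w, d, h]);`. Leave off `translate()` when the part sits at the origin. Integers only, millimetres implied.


translate([292, 474, 0]) cube([1187, 3178, 171]);


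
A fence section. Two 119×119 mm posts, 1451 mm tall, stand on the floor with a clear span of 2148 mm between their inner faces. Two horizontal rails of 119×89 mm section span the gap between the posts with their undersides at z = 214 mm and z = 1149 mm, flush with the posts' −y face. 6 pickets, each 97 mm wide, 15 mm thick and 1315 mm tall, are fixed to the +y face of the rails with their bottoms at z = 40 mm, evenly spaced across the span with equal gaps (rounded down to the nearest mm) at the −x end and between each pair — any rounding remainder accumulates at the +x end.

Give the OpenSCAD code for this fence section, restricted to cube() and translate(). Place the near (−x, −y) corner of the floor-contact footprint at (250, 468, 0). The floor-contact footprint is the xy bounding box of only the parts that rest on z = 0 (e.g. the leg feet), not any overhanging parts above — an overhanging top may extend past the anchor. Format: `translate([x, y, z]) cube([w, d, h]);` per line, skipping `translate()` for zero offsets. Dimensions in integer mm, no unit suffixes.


translate([250, 468, 0]) cube([119, 119, 1451]);
translate([2517, 468, 0]) cube([119, 119, 1451]);
translate([369, 468, 214]) cube([2148, 119, 89]);
translate([369, 468, 1149]) cube([2148, 119, 89]);
translate([592, 587, 40]) cube([97, 15, 1315]);
translate([912, 587, 40]) cube([97, 15, 1315]);
translate([1232, 587, 40]) cube([97, 15, 1315]);
translate([1552, 587, 40]) cube([97, 15, 1315]);
translate([1872, 587, 40]) cube([97, 15, 1315]);
translate([2192, 587, 40]) cube([97, 15, 1315]);


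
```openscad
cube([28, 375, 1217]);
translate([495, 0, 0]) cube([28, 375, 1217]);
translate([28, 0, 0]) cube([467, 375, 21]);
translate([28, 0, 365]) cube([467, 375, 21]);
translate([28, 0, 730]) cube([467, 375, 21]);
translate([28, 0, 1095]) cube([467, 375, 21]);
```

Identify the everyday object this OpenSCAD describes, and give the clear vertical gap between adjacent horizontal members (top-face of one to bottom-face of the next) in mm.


A bookshelf. The clear shelf gap is 344 mm.

Two tall side panels with 4 horizontal boards between them — a bookshelf. The first two shelf undersides are at z = 0 and z = 365; with shelf thickness 21, the clear gap is 365 − 0 − 21 = 344 mm.


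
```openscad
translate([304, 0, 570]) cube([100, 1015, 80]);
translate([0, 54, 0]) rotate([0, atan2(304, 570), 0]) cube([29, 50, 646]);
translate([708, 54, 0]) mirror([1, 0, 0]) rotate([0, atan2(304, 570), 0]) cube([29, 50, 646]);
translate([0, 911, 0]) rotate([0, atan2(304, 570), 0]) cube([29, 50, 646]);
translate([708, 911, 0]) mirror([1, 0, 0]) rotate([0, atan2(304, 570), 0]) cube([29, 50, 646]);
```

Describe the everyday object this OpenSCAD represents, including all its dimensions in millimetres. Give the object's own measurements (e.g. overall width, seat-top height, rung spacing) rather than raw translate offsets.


A sawhorse. A 100×1015×80 mm beam (x, y, z) sits on two A-frame leg pairs. Each pair is two raked legs of 29×50 mm section (50 mm along y) splaying symmetrically in x. Each leg rises 570 mm vertically over 304 mm of horizontal reach and is 646 mm long along its own axis. Every leg's outer bottom edge rests on the floor and its outer top edge meets a bottom edge of the beam — the left legs (tilting toward +x) meet the beam's −x bottom edge, the right legs (their mirror images, tilting toward −x) meet its +x bottom edge — so the leg tops tuck under the beam, the beam's underside is 570 mm above the floor, and the feet are 708 mm apart outside-to-outside with the beam centred between them. The two leg pairs are set in 54 mm from either end of the beam.


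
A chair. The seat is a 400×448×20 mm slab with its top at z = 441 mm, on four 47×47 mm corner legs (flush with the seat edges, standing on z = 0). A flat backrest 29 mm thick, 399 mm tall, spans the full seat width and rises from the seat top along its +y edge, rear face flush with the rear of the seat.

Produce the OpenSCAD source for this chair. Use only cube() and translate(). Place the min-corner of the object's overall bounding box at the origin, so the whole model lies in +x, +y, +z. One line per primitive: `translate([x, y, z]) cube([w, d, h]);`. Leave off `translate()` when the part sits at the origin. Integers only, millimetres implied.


// leg_h = 441 - 20 = 421
translate([0, 0, 421]) cube([400, 448, 20]);
cube([47, 47, 421]);
translate([353, 0, 0]) cube([47, 47, 421]);
translate([0, 401, 0]) cube([47, 47, 421]);
translate([353, 401, 0]) cube([47, 47, 421]);
translate([0, 419, 441]) cube([400, 29, 399]);


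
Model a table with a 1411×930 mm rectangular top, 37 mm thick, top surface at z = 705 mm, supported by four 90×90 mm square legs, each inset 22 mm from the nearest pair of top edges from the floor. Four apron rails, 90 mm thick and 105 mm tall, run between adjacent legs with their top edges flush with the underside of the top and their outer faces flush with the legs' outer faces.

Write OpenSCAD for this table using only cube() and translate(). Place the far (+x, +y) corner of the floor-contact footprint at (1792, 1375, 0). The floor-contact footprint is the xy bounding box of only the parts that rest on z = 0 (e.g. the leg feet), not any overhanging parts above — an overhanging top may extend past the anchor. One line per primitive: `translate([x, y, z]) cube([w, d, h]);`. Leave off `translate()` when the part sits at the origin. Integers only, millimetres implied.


translate([403, 467, 668]) cube([1411, 930, 37]);
translate([425, 489, 0]) cube([90, 90, 668]);
translate([1702, 489, 0]) cube([90, 90, 668]);
translate([425, 1285, 0]) cube([90, 90, 668]);
translate([1702, 1285, 0]) cube([90, 90, 668]);
translate([515, 489, 563]) cube([1187, 90, 105]);
translate([515, 1285, 563]) cube([1187, 90, 105]);
translate([425, 579, 563]) cube([90, 706, 105]);
translate([1702, 579, 563]) cube([90, 706, 105]);


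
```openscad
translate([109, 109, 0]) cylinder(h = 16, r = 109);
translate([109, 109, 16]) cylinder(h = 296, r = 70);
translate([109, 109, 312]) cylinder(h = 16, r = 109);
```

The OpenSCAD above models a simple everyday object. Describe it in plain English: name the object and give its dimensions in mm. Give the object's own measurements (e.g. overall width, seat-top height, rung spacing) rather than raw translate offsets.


A spool: two coaxial disc flanges of radius 109 mm and thickness 16 mm, joined by a core cylinder of radius 70 mm and height 296 mm. The lower flange rests on z = 0 and the three cylinders share a vertical axis.


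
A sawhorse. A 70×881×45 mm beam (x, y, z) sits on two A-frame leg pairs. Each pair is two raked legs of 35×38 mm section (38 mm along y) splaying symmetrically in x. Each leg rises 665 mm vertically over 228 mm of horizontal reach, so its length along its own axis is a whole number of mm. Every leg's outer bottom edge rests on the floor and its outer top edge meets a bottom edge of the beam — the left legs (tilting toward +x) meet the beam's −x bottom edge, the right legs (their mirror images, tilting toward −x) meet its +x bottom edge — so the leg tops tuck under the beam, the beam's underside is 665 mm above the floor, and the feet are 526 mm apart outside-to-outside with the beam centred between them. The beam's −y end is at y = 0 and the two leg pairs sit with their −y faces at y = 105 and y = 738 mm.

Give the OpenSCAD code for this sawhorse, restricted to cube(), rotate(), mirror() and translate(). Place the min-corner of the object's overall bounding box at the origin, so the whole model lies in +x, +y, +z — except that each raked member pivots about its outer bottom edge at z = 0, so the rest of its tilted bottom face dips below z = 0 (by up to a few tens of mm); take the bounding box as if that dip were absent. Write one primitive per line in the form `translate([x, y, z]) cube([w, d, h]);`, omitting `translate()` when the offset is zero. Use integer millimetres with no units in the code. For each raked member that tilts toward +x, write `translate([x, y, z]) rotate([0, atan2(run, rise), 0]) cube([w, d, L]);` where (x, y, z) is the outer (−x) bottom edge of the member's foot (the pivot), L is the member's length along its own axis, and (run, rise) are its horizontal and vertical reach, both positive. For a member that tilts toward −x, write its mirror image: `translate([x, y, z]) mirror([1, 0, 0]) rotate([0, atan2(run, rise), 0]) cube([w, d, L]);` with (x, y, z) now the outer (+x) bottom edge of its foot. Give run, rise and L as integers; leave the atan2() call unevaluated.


translate([228, 0, 665]) cube([70, 881, 45]);
translate([0, 105, 0]) rotate([0, atan2(228, 665), 0]) cube([35, 38, 703]);
translate([526, 105, 0]) mirror([1, 0, 0]) rotate([0, atan2(228, 665), 0]) cube([35, 38, 703]);
translate([0, 738, 0]) rotate([0, atan2(228, 665), 0]) cube([35, 38, 703]);
translate([526, 738, 0]) mirror([1, 0, 0]) rotate([0, atan2(228, 665), 0]) cube([35, 38, 703]);


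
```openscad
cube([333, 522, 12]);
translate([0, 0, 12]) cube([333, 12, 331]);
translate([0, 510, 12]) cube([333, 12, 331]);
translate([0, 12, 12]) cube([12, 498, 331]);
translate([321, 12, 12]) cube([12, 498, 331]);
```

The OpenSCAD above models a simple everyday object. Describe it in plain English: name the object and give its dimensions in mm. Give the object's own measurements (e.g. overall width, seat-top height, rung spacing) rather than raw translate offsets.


An open-topped rectangular box: outside dimensions 333×522×343 mm, with a uniform wall and base thickness of 12 mm. The base is a full 333×522 slab on the floor; four walls sit on top of the base. The front and back walls (the −y and +y sides) span the full width; the two side walls fit between them.


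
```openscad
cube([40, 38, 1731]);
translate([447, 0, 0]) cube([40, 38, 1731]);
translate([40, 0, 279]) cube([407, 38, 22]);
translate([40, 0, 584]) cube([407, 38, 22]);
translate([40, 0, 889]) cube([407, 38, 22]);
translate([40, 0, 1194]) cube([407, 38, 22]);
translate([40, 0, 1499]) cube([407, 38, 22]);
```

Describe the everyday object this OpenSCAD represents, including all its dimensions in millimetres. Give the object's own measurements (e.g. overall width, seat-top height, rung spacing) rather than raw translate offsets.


A straight ladder. Two 40×38 mm vertical rails, 1731 mm tall, stand 487 mm apart (outside-to-outside) with their front faces coplanar on the −y side. 5 rungs, each 38 mm deep and 22 mm tall, span between the inner faces of the rails, front faces flush with the rails. The lowest rung's underside is at z = 279 mm and rungs are spaced 305 mm apart (underside to underside).


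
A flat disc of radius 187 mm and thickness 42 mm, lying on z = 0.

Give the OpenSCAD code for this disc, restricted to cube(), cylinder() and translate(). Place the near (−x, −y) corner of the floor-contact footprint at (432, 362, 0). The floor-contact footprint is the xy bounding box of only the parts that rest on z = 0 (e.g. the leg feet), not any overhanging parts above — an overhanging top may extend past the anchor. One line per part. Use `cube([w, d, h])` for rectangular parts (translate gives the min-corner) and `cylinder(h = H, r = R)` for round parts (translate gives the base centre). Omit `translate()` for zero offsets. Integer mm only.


translate([619, 549, 0]) cylinder(h = 42, r = 187);


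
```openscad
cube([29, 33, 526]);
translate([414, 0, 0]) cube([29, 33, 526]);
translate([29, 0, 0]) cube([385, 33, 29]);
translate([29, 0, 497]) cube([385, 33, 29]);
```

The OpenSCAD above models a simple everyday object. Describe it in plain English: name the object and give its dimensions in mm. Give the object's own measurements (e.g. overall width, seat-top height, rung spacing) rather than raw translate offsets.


A rectangular picture frame lying in the x–z plane (depth along y). The opening is 385 mm wide (x) by 468 mm tall (z), surrounded by a border 29 mm wide on all four sides. The frame is 33 mm deep and is made of two full-height vertical stiles with two horizontal rails fitted between them.


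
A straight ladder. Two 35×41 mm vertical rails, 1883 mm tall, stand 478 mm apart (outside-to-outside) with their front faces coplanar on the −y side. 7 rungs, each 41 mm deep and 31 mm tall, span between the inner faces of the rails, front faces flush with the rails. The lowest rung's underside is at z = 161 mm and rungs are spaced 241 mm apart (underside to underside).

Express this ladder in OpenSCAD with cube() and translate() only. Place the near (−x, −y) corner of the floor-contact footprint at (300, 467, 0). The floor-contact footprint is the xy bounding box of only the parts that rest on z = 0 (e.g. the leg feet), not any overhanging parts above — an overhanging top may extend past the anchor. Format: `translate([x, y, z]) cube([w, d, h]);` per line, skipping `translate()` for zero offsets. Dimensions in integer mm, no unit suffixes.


translate([300, 467, 0]) cube([35, 41, 1883]);
translate([743, 467, 0]) cube([35, 41, 1883]);
translate([335, 467, 161]) cube([408, 41, 31]);
translate([335, 467, 402]) cube([408, 41, 31]);
translate([335, 467, 643]) cube([408, 41, 31]);
translate([335, 467, 884]) cube([408, 41, 31]);
translate([335, 467, 1125]) cube([408, 41, 31]);
translate([335, 467, 1366]) cube([408, 41, 31]);
translate([335, 467, 1607]) cube([408, 41, 31]);


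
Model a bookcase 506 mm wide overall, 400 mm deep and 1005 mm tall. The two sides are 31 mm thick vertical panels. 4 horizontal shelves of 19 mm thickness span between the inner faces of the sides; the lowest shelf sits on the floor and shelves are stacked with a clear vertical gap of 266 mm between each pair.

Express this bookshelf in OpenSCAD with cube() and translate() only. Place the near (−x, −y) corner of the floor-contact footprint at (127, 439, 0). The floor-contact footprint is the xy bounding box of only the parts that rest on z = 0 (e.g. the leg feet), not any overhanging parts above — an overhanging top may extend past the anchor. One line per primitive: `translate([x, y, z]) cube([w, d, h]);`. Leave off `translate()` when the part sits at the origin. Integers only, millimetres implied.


translate([127, 439, 0]) cube([31, 400, 1005]);
translate([602, 439, 0]) cube([31, 400, 1005]);
translate([158, 439, 0]) cube([444, 400, 19]);
translate([158, 439, 285]) cube([444, 400, 19]);
translate([158, 439, 570]) cube([444, 400, 19]);
translate([158, 439, 855]) cube([444, 400, 19]);


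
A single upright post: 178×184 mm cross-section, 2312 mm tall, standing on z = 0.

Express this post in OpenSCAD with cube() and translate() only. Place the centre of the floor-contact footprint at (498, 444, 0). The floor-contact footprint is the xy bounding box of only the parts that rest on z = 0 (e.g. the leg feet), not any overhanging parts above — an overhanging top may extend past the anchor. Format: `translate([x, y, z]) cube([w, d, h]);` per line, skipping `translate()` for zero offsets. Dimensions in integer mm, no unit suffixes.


translate([409, 352, 0]) cube([178, 184, 2312]);


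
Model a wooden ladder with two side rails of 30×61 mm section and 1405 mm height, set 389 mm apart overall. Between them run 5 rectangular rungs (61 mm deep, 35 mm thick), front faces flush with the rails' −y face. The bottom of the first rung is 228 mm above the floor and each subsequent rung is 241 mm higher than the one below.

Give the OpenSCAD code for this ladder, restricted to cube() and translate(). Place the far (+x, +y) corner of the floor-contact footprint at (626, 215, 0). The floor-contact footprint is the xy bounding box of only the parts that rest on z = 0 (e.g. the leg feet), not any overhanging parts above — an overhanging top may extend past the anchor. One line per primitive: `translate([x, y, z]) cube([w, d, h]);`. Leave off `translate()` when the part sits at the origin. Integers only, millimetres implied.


translate([237, 154, 0]) cube([30, 61, 1405]);
translate([596, 154, 0]) cube([30, 61, 1405]);
translate([267, 154, 228]) cube([329, 61, 35]);
translate([267, 154, 469]) cube([329, 61, 35]);
translate([267, 154, 710]) cube([329, 61, 35]);
translate([267, 154, 951]) cube([329, 61, 35]);
translate([267, 154, 1192]) cube([329, 61, 35]);


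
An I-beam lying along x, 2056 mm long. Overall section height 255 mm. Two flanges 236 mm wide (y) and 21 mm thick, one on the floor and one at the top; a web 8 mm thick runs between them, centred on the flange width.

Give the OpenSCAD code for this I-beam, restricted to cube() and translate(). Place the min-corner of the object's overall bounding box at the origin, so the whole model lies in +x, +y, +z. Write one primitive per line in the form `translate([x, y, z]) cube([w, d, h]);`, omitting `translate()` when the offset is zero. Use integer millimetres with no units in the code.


cube([2056, 236, 21]);
translate([0, 114, 21]) cube([2056, 8, 213]);
translate([0, 0, 234]) cube([2056, 236, 21]);


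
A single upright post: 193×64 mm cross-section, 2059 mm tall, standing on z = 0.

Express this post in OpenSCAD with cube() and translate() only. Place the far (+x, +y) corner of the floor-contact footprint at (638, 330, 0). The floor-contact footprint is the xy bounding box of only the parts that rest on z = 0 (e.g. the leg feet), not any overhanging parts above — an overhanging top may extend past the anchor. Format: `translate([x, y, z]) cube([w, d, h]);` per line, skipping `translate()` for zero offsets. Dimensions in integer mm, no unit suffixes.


translate([445, 266, 0]) cube([193, 64, 2059]);


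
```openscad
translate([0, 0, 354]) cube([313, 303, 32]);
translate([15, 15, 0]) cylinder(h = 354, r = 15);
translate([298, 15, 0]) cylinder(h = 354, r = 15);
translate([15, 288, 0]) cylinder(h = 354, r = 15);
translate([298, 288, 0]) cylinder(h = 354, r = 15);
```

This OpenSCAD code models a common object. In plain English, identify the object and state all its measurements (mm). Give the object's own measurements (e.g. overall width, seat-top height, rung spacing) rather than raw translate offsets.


A simple wooden stool: a rectangular seat 313 mm (x) by 303 mm (y), 32 mm thick, top face at z = 386 mm, on four round legs, each 30 mm in diameter. The legs rest on z = 0, each leg's axis is inset half a diameter from the nearest pair of seat edges (so the leg's bounding box is flush with the corner).


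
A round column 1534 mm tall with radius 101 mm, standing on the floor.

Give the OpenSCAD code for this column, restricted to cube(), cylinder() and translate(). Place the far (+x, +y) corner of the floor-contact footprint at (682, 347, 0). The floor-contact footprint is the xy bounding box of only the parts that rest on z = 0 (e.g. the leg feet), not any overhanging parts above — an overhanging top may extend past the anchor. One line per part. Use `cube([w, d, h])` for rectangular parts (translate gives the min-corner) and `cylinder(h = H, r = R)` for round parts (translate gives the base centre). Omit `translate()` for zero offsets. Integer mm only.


translate([581, 246, 0]) cylinder(h = 1534, r = 101);


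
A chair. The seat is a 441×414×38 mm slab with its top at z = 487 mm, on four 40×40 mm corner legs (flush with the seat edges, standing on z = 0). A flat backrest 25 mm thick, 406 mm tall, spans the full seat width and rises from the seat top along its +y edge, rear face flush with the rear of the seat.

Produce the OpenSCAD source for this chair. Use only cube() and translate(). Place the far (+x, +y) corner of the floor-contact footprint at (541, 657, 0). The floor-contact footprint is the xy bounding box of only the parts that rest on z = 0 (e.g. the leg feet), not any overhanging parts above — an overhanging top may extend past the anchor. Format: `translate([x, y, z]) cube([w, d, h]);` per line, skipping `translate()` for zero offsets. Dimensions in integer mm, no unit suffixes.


translate([100, 243, 449]) cube([441, 414, 38]);
translate([100, 243, 0]) cube([40, 40, 449]);
translate([501, 243, 0]) cube([40, 40, 449]);
translate([100, 617, 0]) cube([40, 40, 449]);
translate([501, 617, 0]) cube([40, 40, 449]);
translate([100, 632, 487]) cube([441, 25, 406]);


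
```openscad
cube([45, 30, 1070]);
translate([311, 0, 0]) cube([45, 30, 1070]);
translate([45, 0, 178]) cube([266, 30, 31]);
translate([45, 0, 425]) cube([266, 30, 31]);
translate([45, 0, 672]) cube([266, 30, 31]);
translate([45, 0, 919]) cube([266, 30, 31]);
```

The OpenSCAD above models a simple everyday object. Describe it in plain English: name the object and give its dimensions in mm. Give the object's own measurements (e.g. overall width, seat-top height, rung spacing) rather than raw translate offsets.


A straight ladder. Two 45×30 mm vertical rails, 1070 mm tall, stand 356 mm apart (outside-to-outside) with their front faces coplanar on the −y side. 4 rungs, each 30 mm deep and 31 mm tall, span between the inner faces of the rails, front faces flush with the rails. The lowest rung's underside is at z = 178 mm and rungs are spaced 247 mm apart (underside to underside).


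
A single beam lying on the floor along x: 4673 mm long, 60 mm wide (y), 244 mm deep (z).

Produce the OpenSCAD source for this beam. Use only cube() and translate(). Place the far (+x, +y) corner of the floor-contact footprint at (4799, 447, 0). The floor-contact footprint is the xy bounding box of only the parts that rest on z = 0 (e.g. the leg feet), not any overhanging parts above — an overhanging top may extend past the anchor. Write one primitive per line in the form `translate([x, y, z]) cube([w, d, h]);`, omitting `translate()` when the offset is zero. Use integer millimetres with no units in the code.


translate([126, 387, 0]) cube([4673, 60, 244]);


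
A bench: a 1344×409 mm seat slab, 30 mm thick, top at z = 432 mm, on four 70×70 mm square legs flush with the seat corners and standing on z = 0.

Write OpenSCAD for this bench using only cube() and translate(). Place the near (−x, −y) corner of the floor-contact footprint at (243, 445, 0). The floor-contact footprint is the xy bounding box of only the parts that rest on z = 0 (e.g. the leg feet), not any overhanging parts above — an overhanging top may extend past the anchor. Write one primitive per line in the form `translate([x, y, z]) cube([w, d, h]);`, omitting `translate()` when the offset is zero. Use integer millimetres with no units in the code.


translate([243, 445, 402]) cube([1344, 409, 30]);
translate([243, 445, 0]) cube([70, 70, 402]);
translate([243, 784, 0]) cube([70, 70, 402]);
translate([1517, 445, 0]) cube([70, 70, 402]);
translate([1517, 784, 0]) cube([70, 70, 402]);


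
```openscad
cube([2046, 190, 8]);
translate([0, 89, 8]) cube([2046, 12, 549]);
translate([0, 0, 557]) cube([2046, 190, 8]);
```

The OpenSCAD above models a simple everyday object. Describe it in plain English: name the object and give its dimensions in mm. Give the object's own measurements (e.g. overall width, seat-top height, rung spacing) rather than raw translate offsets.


An I-beam lying along x, 2046 mm long. Overall section height 565 mm. Two flanges 190 mm wide (y) and 8 mm thick, one on the floor and one at the top; a web 12 mm thick runs between them, centred on the flange width.
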